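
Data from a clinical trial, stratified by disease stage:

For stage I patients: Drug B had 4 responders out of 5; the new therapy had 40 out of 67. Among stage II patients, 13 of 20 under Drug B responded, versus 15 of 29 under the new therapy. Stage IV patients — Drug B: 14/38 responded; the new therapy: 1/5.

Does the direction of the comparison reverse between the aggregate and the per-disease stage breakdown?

Stage I: Drug B 4/5 = 80.0%, the new therapy 40/67 = 59.7% → Drug B
Stage II: Drug B 13/20 = 65.0%, the new therapy 15/29 = 51.7% → Drug B
Stage IV: Drug B 14/38 = 36.8%, the new therapy 1/5 = 20.0% → Drug B
Overall: Drug B 31/63 = 49.2%, the new therapy 56/101 = 55.4% → the new therapy
Drug B wins each disease group but the new therapy wins overall — the comparison reverses. Drug B's patients skew toward stage IV, which has a lower base rate.

Yes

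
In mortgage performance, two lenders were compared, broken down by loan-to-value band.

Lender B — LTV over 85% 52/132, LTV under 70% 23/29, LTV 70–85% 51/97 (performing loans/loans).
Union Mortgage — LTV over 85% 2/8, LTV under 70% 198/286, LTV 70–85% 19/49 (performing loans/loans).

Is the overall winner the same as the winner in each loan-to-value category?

LTV over 85%: Lender B 52/132 = 39.4%, Union Mortgage 2/8 = 25.0% → Lender B
LTV under 70%: Lender B 23/29 = 79.3%, Union Mortgage 198/286 = 69.2% → Lender B
LTV 70–85%: Lender B 51/97 = 52.6%, Union Mortgage 19/49 = 38.8% → Lender B
Overall: Lender B 126/258 = 48.8%, Union Mortgage 219/343 = 63.8% → Union Mortgage
Lender B wins each loan-to-value group but Union Mortgage wins overall — the comparison reverses. Lender B's loans skew toward LTV over 85%, which has a lower base rate.

No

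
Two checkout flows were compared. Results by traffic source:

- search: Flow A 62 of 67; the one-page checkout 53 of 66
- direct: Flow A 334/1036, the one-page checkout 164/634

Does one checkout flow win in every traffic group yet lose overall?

No

Search: Flow A 62/67 = 92.5%, the one-page checkout 53/66 = 80.3% → Flow A
Direct: Flow A 334/1036 = 32.2%, the one-page checkout 164/634 = 25.9% → Flow A
Overall: Flow A 396/1103 = 35.9%, the one-page checkout 217/700 = 31.0% → Flow A
Flow A wins overall and in every traffic group — no reversal.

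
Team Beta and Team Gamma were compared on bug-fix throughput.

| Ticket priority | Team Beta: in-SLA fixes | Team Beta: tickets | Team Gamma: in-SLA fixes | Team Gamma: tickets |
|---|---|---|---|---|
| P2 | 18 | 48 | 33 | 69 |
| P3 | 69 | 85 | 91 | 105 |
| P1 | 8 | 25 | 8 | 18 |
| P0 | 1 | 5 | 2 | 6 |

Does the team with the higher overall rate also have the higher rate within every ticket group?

Yes

P2: Team Beta 18/48 = 37.5%, Team Gamma 33/69 = 47.8% → Team Gamma
P3: Team Beta 69/85 = 81.2%, Team Gamma 91/105 = 86.7% → Team Gamma
P1: Team Beta 8/25 = 32.0%, Team Gamma 8/18 = 44.4% → Team Gamma
P0: Team Beta 1/5 = 20.0%, Team Gamma 2/6 = 33.3% → Team Gamma
Overall: Team Beta 96/163 = 58.9%, Team Gamma 134/198 = 67.7% → Team Gamma
Team Gamma wins overall and in every ticket group — no reversal.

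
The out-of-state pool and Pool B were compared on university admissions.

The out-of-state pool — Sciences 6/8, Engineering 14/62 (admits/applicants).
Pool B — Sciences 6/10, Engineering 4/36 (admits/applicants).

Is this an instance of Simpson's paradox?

No

Sciences: the out-of-state pool 6/8 = 75.0%, Pool B 6/10 = 60.0% → the out-of-state pool
Engineering: the out-of-state pool 14/62 = 22.6%, Pool B 4/36 = 11.1% → the out-of-state pool
Overall: the out-of-state pool 20/70 = 28.6%, Pool B 10/46 = 21.7% → the out-of-state pool
The out-of-state pool wins overall and in every department group — no reversal.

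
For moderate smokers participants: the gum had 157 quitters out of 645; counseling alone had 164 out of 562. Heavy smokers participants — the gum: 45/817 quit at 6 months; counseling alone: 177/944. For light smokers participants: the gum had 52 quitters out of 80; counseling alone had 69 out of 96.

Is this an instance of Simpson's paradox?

Moderate smokers: the gum 157/645 = 24.3%, counseling alone 164/562 = 29.2% → counseling alone
Heavy smokers: the gum 45/817 = 5.5%, counseling alone 177/944 = 18.8% → counseling alone
Light smokers: the gum 52/80 = 65.0%, counseling alone 69/96 = 71.9% → counseling alone
Overall: the gum 254/1542 = 16.5%, counseling alone 410/1602 = 25.6% → counseling alone
Counseling alone wins overall and in every dependence group — no reversal.

No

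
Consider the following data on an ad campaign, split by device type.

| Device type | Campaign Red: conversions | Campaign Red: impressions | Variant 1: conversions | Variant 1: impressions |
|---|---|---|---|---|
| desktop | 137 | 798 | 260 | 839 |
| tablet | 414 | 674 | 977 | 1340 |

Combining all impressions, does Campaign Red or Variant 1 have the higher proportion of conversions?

Variant 1

Desktop: Campaign Red 137/798 = 17.2%, Variant 1 260/839 = 31.0% → Variant 1
Tablet: Campaign Red 414/674 = 61.4%, Variant 1 977/1340 = 72.9% → Variant 1
Overall: Campaign Red 551/1472 = 37.4%, Variant 1 1237/2179 = 56.8% → Variant 1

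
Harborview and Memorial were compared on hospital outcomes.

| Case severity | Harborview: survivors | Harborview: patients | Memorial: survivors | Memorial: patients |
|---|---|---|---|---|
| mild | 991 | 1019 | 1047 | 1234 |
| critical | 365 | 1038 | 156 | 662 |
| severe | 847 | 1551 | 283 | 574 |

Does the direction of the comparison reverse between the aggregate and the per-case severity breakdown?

No

Mild: Harborview 991/1019 = 97.3%, Memorial 1047/1234 = 84.8% → Harborview
Critical: Harborview 365/1038 = 35.2%, Memorial 156/662 = 23.6% → Harborview
Severe: Harborview 847/1551 = 54.6%, Memorial 283/574 = 49.3% → Harborview
Overall: Harborview 2203/3608 = 61.1%, Memorial 1486/2470 = 60.2% → Harborview
Harborview wins overall and in every case group — no reversal.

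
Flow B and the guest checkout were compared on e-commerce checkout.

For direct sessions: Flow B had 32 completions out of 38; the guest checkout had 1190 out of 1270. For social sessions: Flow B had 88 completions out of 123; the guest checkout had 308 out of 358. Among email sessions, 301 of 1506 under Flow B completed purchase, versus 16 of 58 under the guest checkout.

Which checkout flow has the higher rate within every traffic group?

Direct: Flow B 32/38 = 84.2%, the guest checkout 1190/1270 = 93.7% → the guest checkout
Social: Flow B 88/123 = 71.5%, the guest checkout 308/358 = 86.0% → the guest checkout
Email: Flow B 301/1506 = 20.0%, the guest checkout 16/58 = 27.6% → the guest checkout
The guest checkout has the higher rate in all 3 groups.

the guest checkout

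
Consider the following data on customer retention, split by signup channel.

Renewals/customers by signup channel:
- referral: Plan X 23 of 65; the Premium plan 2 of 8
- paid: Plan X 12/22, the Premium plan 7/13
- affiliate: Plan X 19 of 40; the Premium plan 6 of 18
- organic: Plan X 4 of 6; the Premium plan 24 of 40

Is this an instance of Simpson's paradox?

Yes

Referral: Plan X 23/65 = 35.4%, the Premium plan 2/8 = 25.0% → Plan X
Paid: Plan X 12/22 = 54.5%, the Premium plan 7/13 = 53.8% → Plan X
Affiliate: Plan X 19/40 = 47.5%, the Premium plan 6/18 = 33.3% → Plan X
Organic: Plan X 4/6 = 66.7%, the Premium plan 24/40 = 60.0% → Plan X
Overall: Plan X 58/133 = 43.6%, the Premium plan 39/79 = 49.4% → the Premium plan
Plan X wins each signup group but the Premium plan wins overall — the comparison reverses. Plan X's customers skew toward referral, which has a lower base rate.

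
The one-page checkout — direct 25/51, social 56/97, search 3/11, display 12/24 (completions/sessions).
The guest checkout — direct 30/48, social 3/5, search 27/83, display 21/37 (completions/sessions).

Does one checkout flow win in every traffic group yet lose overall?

Direct: the one-page checkout 25/51 = 49.0%, the guest checkout 30/48 = 62.5% → the guest checkout
Social: the one-page checkout 56/97 = 57.7%, the guest checkout 3/5 = 60.0% → the guest checkout
Search: the one-page checkout 3/11 = 27.3%, the guest checkout 27/83 = 32.5% → the guest checkout
Display: the one-page checkout 12/24 = 50.0%, the guest checkout 21/37 = 56.8% → the guest checkout
Overall: the one-page checkout 96/183 = 52.5%, the guest checkout 81/173 = 46.8% → the one-page checkout
The guest checkout wins each traffic group but the one-page checkout wins overall — the comparison reverses. The guest checkout's sessions skew toward search, which has a lower base rate.

Yes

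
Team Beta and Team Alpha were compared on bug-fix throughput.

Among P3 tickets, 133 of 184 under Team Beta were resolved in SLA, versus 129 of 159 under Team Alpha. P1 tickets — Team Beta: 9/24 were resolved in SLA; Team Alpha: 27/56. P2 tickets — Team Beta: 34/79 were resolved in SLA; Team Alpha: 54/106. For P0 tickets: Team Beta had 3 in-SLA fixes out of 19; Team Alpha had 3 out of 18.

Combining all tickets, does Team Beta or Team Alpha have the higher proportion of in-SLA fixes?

Team Alpha

P3: Team Beta 133/184 = 72.3%, Team Alpha 129/159 = 81.1% → Team Alpha
P1: Team Beta 9/24 = 37.5%, Team Alpha 27/56 = 48.2% → Team Alpha
P2: Team Beta 34/79 = 43.0%, Team Alpha 54/106 = 50.9% → Team Alpha
P0: Team Beta 3/19 = 15.8%, Team Alpha 3/18 = 16.7% → Team Alpha
Overall: Team Beta 179/306 = 58.5%, Team Alpha 213/339 = 62.8% → Team Alpha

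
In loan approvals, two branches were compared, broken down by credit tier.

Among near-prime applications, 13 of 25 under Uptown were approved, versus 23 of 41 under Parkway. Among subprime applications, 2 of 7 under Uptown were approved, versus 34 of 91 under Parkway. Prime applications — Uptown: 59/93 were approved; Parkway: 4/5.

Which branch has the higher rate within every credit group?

Near-prime: Uptown 13/25 = 52.0%, Parkway 23/41 = 56.1% → Parkway
Subprime: Uptown 2/7 = 28.6%, Parkway 34/91 = 37.4% → Parkway
Prime: Uptown 59/93 = 63.4%, Parkway 4/5 = 80.0% → Parkway
Parkway has the higher rate in all 3 groups.

Parkway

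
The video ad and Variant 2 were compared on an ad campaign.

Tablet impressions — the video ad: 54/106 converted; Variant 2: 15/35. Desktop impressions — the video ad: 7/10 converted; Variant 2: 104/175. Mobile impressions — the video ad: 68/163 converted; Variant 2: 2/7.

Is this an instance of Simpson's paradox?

Tablet: the video ad 54/106 = 50.9%, Variant 2 15/35 = 42.9% → the video ad
Desktop: the video ad 7/10 = 70.0%, Variant 2 104/175 = 59.4% → the video ad
Mobile: the video ad 68/163 = 41.7%, Variant 2 2/7 = 28.6% → the video ad
Overall: the video ad 129/279 = 46.2%, Variant 2 121/217 = 55.8% → Variant 2
The video ad wins each device group but Variant 2 wins overall — the comparison reverses. The video ad's impressions skew toward mobile, which has a lower base rate.

Yes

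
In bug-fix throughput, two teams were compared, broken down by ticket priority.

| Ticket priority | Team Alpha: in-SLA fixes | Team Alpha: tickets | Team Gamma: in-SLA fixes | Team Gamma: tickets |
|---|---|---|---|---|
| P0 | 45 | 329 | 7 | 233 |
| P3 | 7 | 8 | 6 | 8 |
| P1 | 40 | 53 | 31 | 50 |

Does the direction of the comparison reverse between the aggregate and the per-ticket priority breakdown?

No

P0: Team Alpha 45/329 = 13.7%, Team Gamma 7/233 = 3.0% → Team Alpha
P3: Team Alpha 7/8 = 87.5%, Team Gamma 6/8 = 75.0% → Team Alpha
P1: Team Alpha 40/53 = 75.5%, Team Gamma 31/50 = 62.0% → Team Alpha
Overall: Team Alpha 92/390 = 23.6%, Team Gamma 44/291 = 15.1% → Team Alpha
Team Alpha wins overall and in every ticket group — no reversal.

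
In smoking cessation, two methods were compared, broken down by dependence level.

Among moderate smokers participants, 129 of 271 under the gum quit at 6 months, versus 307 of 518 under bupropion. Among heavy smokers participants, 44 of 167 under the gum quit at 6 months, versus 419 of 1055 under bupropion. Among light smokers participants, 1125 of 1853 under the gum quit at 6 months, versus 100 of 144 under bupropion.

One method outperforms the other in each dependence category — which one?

bupropion

Moderate smokers: the gum 129/271 = 47.6%, bupropion 307/518 = 59.3% → bupropion
Heavy smokers: the gum 44/167 = 26.3%, bupropion 419/1055 = 39.7% → bupropion
Light smokers: the gum 1125/1853 = 60.7%, bupropion 100/144 = 69.4% → bupropion
Bupropion has the higher rate in all 3 groups.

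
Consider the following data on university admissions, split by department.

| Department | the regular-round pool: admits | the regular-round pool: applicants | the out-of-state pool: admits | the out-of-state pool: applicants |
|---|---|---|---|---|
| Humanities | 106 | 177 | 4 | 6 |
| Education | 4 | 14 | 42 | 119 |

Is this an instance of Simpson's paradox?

Yes

Humanities: the regular-round pool 106/177 = 59.9%, the out-of-state pool 4/6 = 66.7% → the out-of-state pool
Education: the regular-round pool 4/14 = 28.6%, the out-of-state pool 42/119 = 35.3% → the out-of-state pool
Overall: the regular-round pool 110/191 = 57.6%, the out-of-state pool 46/125 = 36.8% → the regular-round pool
The out-of-state pool wins each department group but the regular-round pool wins overall — the comparison reverses. The out-of-state pool's applicants skew toward Education, which has a lower base rate.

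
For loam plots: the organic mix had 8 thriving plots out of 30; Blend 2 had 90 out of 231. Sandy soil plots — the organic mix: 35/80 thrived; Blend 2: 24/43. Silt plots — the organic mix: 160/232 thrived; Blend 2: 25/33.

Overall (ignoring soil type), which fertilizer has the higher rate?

Loam: the organic mix 8/30 = 26.7%, Blend 2 90/231 = 39.0% → Blend 2
Sandy soil: the organic mix 35/80 = 43.8%, Blend 2 24/43 = 55.8% → Blend 2
Silt: the organic mix 160/232 = 69.0%, Blend 2 25/33 = 75.8% → Blend 2
Overall: the organic mix 203/342 = 59.4%, Blend 2 139/307 = 45.3% → the organic mix
(Blend 2 wins every soil group but the organic mix wins overall — Blend 2's plots skew toward the low-rate loam group.)

the organic mix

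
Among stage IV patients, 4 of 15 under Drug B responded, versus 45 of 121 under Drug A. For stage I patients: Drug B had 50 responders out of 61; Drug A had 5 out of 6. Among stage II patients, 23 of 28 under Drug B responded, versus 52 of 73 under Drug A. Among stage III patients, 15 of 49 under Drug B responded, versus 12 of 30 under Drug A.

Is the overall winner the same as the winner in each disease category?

Stage IV: Drug B 4/15 = 26.7%, Drug A 45/121 = 37.2% → Drug A
Stage I: Drug B 50/61 = 82.0%, Drug A 5/6 = 83.3% → Drug A
Stage II: Drug B 23/28 = 82.1%, Drug A 52/73 = 71.2% → Drug B
Stage III: Drug B 15/49 = 30.6%, Drug A 12/30 = 40.0% → Drug A
Overall: Drug B 92/153 = 60.1%, Drug A 114/230 = 49.6% → Drug B
Neither sweeps: Drug B wins 1 of 4 groups, Drug A wins 3. Drug B wins overall but not every group — no Simpson reversal.

No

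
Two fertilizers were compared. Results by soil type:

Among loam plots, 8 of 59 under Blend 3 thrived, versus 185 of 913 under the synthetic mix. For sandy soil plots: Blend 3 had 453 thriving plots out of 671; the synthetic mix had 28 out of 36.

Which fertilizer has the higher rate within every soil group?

the synthetic mix

Loam: Blend 3 8/59 = 13.6%, the synthetic mix 185/913 = 20.3% → the synthetic mix
Sandy soil: Blend 3 453/671 = 67.5%, the synthetic mix 28/36 = 77.8% → the synthetic mix
The synthetic mix has the higher rate in both groups.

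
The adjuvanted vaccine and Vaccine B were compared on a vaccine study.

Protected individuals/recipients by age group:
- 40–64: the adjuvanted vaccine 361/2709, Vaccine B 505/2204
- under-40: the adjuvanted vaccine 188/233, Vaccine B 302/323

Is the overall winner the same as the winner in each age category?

Yes

40–64: the adjuvanted vaccine 361/2709 = 13.3%, Vaccine B 505/2204 = 22.9% → Vaccine B
Under-40: the adjuvanted vaccine 188/233 = 80.7%, Vaccine B 302/323 = 93.5% → Vaccine B
Overall: the adjuvanted vaccine 549/2942 = 18.7%, Vaccine B 807/2527 = 31.9% → Vaccine B
Vaccine B wins overall and in every age group — no reversal.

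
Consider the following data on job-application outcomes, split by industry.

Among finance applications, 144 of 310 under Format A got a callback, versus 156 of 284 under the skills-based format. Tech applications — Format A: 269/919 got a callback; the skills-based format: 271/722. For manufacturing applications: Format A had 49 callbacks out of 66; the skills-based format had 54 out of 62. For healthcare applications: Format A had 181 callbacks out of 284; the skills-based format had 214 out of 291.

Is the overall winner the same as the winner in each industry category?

Finance: Format A 144/310 = 46.5%, the skills-based format 156/284 = 54.9% → the skills-based format
Tech: Format A 269/919 = 29.3%, the skills-based format 271/722 = 37.5% → the skills-based format
Manufacturing: Format A 49/66 = 74.2%, the skills-based format 54/62 = 87.1% → the skills-based format
Healthcare: Format A 181/284 = 63.7%, the skills-based format 214/291 = 73.5% → the skills-based format
Overall: Format A 643/1579 = 40.7%, the skills-based format 695/1359 = 51.1% → the skills-based format
The skills-based format wins overall and in every industry group — no reversal.

Yes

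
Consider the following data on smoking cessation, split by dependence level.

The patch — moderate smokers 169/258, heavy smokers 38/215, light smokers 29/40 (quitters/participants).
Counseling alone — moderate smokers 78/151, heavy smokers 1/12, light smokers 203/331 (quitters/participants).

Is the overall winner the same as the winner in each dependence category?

No

Moderate smokers: the patch 169/258 = 65.5%, counseling alone 78/151 = 51.7% → the patch
Heavy smokers: the patch 38/215 = 17.7%, counseling alone 1/12 = 8.3% → the patch
Light smokers: the patch 29/40 = 72.5%, counseling alone 203/331 = 61.3% → the patch
Overall: the patch 236/513 = 46.0%, counseling alone 282/494 = 57.1% → counseling alone
The patch wins each dependence group but counseling alone wins overall — the comparison reverses. The patch's participants skew toward heavy smokers, which has a lower base rate.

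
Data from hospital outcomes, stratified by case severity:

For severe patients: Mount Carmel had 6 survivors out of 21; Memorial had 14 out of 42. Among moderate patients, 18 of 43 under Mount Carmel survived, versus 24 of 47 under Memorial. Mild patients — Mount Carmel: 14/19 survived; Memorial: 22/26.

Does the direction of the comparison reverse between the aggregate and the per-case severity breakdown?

No

Severe: Mount Carmel 6/21 = 28.6%, Memorial 14/42 = 33.3% → Memorial
Moderate: Mount Carmel 18/43 = 41.9%, Memorial 24/47 = 51.1% → Memorial
Mild: Mount Carmel 14/19 = 73.7%, Memorial 22/26 = 84.6% → Memorial
Overall: Mount Carmel 38/83 = 45.8%, Memorial 60/115 = 52.2% → Memorial
Memorial wins overall and in every case group — no reversal.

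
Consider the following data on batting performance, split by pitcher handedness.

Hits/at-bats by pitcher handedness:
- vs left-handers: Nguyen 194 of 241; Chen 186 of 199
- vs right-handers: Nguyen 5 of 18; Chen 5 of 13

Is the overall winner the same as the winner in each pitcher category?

Yes

Vs left-handers: Nguyen 194/241 = 80.5%, Chen 186/199 = 93.5% → Chen
Vs right-handers: Nguyen 5/18 = 27.8%, Chen 5/13 = 38.5% → Chen
Overall: Nguyen 199/259 = 76.8%, Chen 191/212 = 90.1% → Chen
Chen wins overall and in every pitcher group — no reversal.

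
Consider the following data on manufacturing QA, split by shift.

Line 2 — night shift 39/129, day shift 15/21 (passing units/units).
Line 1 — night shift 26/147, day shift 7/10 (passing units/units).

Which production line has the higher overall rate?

Night shift: Line 2 39/129 = 30.2%, Line 1 26/147 = 17.7% → Line 2
Day shift: Line 2 15/21 = 71.4%, Line 1 7/10 = 70.0% → Line 2
Overall: Line 2 54/150 = 36.0%, Line 1 33/157 = 21.0% → Line 2

Line 2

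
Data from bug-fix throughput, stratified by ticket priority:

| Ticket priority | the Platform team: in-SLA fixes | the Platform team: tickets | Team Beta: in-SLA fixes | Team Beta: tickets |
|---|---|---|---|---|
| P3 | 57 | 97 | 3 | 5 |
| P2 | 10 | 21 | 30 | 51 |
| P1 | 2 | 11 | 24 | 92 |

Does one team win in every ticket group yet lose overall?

Yes

P3: the Platform team 57/97 = 58.8%, Team Beta 3/5 = 60.0% → Team Beta
P2: the Platform team 10/21 = 47.6%, Team Beta 30/51 = 58.8% → Team Beta
P1: the Platform team 2/11 = 18.2%, Team Beta 24/92 = 26.1% → Team Beta
Overall: the Platform team 69/129 = 53.5%, Team Beta 57/148 = 38.5% → the Platform team
Team Beta wins each ticket group but the Platform team wins overall — the comparison reverses. Team Beta's tickets skew toward P1, which has a lower base rate.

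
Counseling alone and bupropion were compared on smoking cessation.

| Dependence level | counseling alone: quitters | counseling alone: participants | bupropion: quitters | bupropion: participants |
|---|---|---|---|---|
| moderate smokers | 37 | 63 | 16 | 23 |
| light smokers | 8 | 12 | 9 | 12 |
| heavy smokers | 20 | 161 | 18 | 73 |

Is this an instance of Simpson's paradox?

No

Moderate smokers: counseling alone 37/63 = 58.7%, bupropion 16/23 = 69.6% → bupropion
Light smokers: counseling alone 8/12 = 66.7%, bupropion 9/12 = 75.0% → bupropion
Heavy smokers: counseling alone 20/161 = 12.4%, bupropion 18/73 = 24.7% → bupropion
Overall: counseling alone 65/236 = 27.5%, bupropion 43/108 = 39.8% → bupropion
Bupropion wins overall and in every dependence group — no reversal.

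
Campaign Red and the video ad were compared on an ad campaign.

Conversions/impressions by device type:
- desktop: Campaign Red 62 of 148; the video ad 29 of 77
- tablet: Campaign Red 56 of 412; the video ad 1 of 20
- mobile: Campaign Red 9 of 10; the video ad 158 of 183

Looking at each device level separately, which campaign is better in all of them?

Campaign Red

Desktop: Campaign Red 62/148 = 41.9%, the video ad 29/77 = 37.7% → Campaign Red
Tablet: Campaign Red 56/412 = 13.6%, the video ad 1/20 = 5.0% → Campaign Red
Mobile: Campaign Red 9/10 = 90.0%, the video ad 158/183 = 86.3% → Campaign Red
Campaign Red has the higher rate in all 3 groups.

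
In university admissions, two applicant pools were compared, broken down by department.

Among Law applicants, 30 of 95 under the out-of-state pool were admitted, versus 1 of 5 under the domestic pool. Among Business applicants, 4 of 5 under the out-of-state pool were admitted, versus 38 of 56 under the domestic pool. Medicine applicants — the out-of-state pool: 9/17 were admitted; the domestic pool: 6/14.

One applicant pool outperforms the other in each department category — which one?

Law: the out-of-state pool 30/95 = 31.6%, the domestic pool 1/5 = 20.0% → the out-of-state pool
Business: the out-of-state pool 4/5 = 80.0%, the domestic pool 38/56 = 67.9% → the out-of-state pool
Medicine: the out-of-state pool 9/17 = 52.9%, the domestic pool 6/14 = 42.9% → the out-of-state pool
The out-of-state pool has the higher rate in all 3 groups.

the out-of-state pool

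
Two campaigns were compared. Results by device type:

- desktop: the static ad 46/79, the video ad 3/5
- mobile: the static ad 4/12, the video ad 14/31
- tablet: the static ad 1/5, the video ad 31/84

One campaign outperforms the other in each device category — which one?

Desktop: the static ad 46/79 = 58.2%, the video ad 3/5 = 60.0% → the video ad
Mobile: the static ad 4/12 = 33.3%, the video ad 14/31 = 45.2% → the video ad
Tablet: the static ad 1/5 = 20.0%, the video ad 31/84 = 36.9% → the video ad
The video ad has the higher rate in all 3 groups.

the video ad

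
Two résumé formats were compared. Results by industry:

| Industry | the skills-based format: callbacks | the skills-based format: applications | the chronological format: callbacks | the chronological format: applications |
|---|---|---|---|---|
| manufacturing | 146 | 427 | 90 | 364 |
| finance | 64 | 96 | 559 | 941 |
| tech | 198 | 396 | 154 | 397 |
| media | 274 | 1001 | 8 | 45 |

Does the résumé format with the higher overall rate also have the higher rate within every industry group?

No

Manufacturing: the skills-based format 146/427 = 34.2%, the chronological format 90/364 = 24.7% → the skills-based format
Finance: the skills-based format 64/96 = 66.7%, the chronological format 559/941 = 59.4% → the skills-based format
Tech: the skills-based format 198/396 = 50.0%, the chronological format 154/397 = 38.8% → the skills-based format
Media: the skills-based format 274/1001 = 27.4%, the chronological format 8/45 = 17.8% → the skills-based format
Overall: the skills-based format 682/1920 = 35.5%, the chronological format 811/1747 = 46.4% → the chronological format
The skills-based format wins each industry group but the chronological format wins overall — the comparison reverses. The skills-based format's applications skew toward media, which has a lower base rate.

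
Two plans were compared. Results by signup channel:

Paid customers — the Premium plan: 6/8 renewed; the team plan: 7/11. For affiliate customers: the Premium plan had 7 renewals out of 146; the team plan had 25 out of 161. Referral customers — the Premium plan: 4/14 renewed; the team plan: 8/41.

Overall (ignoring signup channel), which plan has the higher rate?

Paid: the Premium plan 6/8 = 75.0%, the team plan 7/11 = 63.6% → the Premium plan
Affiliate: the Premium plan 7/146 = 4.8%, the team plan 25/161 = 15.5% → the team plan
Referral: the Premium plan 4/14 = 28.6%, the team plan 8/41 = 19.5% → the Premium plan
Overall: the Premium plan 17/168 = 10.1%, the team plan 40/213 = 18.8% → the team plan
(Neither sweeps every signup group, but the team plan has the higher pooled rate.)

the team plan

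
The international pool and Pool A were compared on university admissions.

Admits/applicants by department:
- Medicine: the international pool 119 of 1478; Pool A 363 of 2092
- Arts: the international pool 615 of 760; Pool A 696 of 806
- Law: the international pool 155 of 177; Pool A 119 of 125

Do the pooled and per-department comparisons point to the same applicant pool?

Yes

Medicine: the international pool 119/1478 = 8.1%, Pool A 363/2092 = 17.4% → Pool A
Arts: the international pool 615/760 = 80.9%, Pool A 696/806 = 86.4% → Pool A
Law: the international pool 155/177 = 87.6%, Pool A 119/125 = 95.2% → Pool A
Overall: the international pool 889/2415 = 36.8%, Pool A 1178/3023 = 39.0% → Pool A
Pool A wins overall and in every department group — no reversal.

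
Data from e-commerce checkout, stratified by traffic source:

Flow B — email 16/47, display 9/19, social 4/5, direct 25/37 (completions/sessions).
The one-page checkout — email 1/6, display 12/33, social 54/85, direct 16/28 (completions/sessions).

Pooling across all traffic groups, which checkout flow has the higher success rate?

the one-page checkout

Email: Flow B 16/47 = 34.0%, the one-page checkout 1/6 = 16.7% → Flow B
Display: Flow B 9/19 = 47.4%, the one-page checkout 12/33 = 36.4% → Flow B
Social: Flow B 4/5 = 80.0%, the one-page checkout 54/85 = 63.5% → Flow B
Direct: Flow B 25/37 = 67.6%, the one-page checkout 16/28 = 57.1% → Flow B
Overall: Flow B 54/108 = 50.0%, the one-page checkout 83/152 = 54.6% → the one-page checkout
(Flow B wins every traffic group but the one-page checkout wins overall — Flow B's sessions skew toward the low-rate email group.)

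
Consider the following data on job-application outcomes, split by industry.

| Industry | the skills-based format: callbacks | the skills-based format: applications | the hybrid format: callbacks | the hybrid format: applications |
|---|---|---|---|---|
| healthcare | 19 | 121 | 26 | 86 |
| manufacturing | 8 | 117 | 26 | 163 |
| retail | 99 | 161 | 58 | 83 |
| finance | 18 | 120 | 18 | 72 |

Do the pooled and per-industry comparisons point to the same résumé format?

Healthcare: the skills-based format 19/121 = 15.7%, the hybrid format 26/86 = 30.2% → the hybrid format
Manufacturing: the skills-based format 8/117 = 6.8%, the hybrid format 26/163 = 16.0% → the hybrid format
Retail: the skills-based format 99/161 = 61.5%, the hybrid format 58/83 = 69.9% → the hybrid format
Finance: the skills-based format 18/120 = 15.0%, the hybrid format 18/72 = 25.0% → the hybrid format
Overall: the skills-based format 144/519 = 27.7%, the hybrid format 128/404 = 31.7% → the hybrid format
The hybrid format wins overall and in every industry group — no reversal.

Yes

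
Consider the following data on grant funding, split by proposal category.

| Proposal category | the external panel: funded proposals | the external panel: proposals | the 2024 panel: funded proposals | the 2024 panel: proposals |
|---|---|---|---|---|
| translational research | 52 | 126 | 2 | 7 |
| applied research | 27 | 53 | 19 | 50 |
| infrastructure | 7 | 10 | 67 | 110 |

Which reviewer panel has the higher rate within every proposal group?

the external panel

Translational research: the external panel 52/126 = 41.3%, the 2024 panel 2/7 = 28.6% → the external panel
Applied research: the external panel 27/53 = 50.9%, the 2024 panel 19/50 = 38.0% → the external panel
Infrastructure: the external panel 7/10 = 70.0%, the 2024 panel 67/110 = 60.9% → the external panel
The external panel has the higher rate in all 3 groups.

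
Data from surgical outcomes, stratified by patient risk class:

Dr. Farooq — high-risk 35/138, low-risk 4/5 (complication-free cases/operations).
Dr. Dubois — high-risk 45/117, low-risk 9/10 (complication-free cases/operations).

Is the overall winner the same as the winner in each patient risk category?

High-risk: Dr. Farooq 35/138 = 25.4%, Dr. Dubois 45/117 = 38.5% → Dr. Dubois
Low-risk: Dr. Farooq 4/5 = 80.0%, Dr. Dubois 9/10 = 90.0% → Dr. Dubois
Overall: Dr. Farooq 39/143 = 27.3%, Dr. Dubois 54/127 = 42.5% → Dr. Dubois
Dr. Dubois wins overall and in every patient risk group — no reversal.

Yes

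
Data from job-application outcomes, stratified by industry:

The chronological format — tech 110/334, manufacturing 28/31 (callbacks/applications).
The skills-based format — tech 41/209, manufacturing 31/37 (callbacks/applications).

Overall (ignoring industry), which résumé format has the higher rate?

the chronological format

Tech: the chronological format 110/334 = 32.9%, the skills-based format 41/209 = 19.6% → the chronological format
Manufacturing: the chronological format 28/31 = 90.3%, the skills-based format 31/37 = 83.8% → the chronological format
Overall: the chronological format 138/365 = 37.8%, the skills-based format 72/246 = 29.3% → the chronological format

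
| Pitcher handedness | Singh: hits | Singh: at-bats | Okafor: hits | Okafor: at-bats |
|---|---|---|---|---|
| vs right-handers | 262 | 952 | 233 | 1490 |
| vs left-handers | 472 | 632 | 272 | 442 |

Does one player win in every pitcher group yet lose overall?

No

Vs right-handers: Singh 262/952 = 27.5%, Okafor 233/1490 = 15.6% → Singh
Vs left-handers: Singh 472/632 = 74.7%, Okafor 272/442 = 61.5% → Singh
Overall: Singh 734/1584 = 46.3%, Okafor 505/1932 = 26.1% → Singh
Singh wins overall and in every pitcher group — no reversal.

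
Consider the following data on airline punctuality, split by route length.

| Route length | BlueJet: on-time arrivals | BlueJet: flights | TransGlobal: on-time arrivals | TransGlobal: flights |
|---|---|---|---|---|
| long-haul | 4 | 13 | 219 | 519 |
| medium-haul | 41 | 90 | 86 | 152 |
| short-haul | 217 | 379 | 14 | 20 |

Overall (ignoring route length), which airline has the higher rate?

Long-haul: BlueJet 4/13 = 30.8%, TransGlobal 219/519 = 42.2% → TransGlobal
Medium-haul: BlueJet 41/90 = 45.6%, TransGlobal 86/152 = 56.6% → TransGlobal
Short-haul: BlueJet 217/379 = 57.3%, TransGlobal 14/20 = 70.0% → TransGlobal
Overall: BlueJet 262/482 = 54.4%, TransGlobal 319/691 = 46.2% → BlueJet
(TransGlobal wins every route group but BlueJet wins overall — TransGlobal's flights skew toward the low-rate long-haul group.)

BlueJet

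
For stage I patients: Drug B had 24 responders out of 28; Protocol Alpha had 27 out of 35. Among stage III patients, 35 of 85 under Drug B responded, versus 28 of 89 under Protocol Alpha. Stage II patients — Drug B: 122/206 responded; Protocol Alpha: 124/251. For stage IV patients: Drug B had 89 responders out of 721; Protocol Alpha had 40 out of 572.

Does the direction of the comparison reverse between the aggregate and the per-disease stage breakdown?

Stage I: Drug B 24/28 = 85.7%, Protocol Alpha 27/35 = 77.1% → Drug B
Stage III: Drug B 35/85 = 41.2%, Protocol Alpha 28/89 = 31.5% → Drug B
Stage II: Drug B 122/206 = 59.2%, Protocol Alpha 124/251 = 49.4% → Drug B
Stage IV: Drug B 89/721 = 12.3%, Protocol Alpha 40/572 = 7.0% → Drug B
Overall: Drug B 270/1040 = 26.0%, Protocol Alpha 219/947 = 23.1% → Drug B
Drug B wins overall and in every disease group — no reversal.

No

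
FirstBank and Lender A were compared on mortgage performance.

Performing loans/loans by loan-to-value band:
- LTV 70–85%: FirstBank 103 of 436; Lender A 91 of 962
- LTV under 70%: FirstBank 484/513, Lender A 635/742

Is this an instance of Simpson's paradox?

No

LTV 70–85%: FirstBank 103/436 = 23.6%, Lender A 91/962 = 9.5% → FirstBank
LTV under 70%: FirstBank 484/513 = 94.3%, Lender A 635/742 = 85.6% → FirstBank
Overall: FirstBank 587/949 = 61.9%, Lender A 726/1704 = 42.6% → FirstBank
FirstBank wins overall and in every loan-to-value group — no reversal.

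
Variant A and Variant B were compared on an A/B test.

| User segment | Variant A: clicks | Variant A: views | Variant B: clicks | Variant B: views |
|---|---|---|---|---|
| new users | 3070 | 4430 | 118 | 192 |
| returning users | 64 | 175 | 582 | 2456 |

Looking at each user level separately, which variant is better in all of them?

New users: Variant A 3070/4430 = 69.3%, Variant B 118/192 = 61.5% → Variant A
Returning users: Variant A 64/175 = 36.6%, Variant B 582/2456 = 23.7% → Variant A
Variant A has the higher rate in both groups.

Variant A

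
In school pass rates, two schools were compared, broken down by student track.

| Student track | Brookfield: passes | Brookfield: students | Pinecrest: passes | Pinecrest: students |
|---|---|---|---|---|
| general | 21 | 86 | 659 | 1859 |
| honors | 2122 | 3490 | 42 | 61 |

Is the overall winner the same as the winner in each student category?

No

General: Brookfield 21/86 = 24.4%, Pinecrest 659/1859 = 35.4% → Pinecrest
Honors: Brookfield 2122/3490 = 60.8%, Pinecrest 42/61 = 68.9% → Pinecrest
Overall: Brookfield 2143/3576 = 59.9%, Pinecrest 701/1920 = 36.5% → Brookfield
Pinecrest wins each student group but Brookfield wins overall — the comparison reverses. Pinecrest's students skew toward general, which has a lower base rate.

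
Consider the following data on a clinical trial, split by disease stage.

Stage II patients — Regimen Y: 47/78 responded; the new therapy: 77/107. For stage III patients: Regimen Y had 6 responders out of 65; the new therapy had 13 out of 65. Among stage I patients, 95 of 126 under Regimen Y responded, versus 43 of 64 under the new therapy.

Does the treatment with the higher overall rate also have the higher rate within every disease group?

Stage II: Regimen Y 47/78 = 60.3%, the new therapy 77/107 = 72.0% → the new therapy
Stage III: Regimen Y 6/65 = 9.2%, the new therapy 13/65 = 20.0% → the new therapy
Stage I: Regimen Y 95/126 = 75.4%, the new therapy 43/64 = 67.2% → Regimen Y
Overall: Regimen Y 148/269 = 55.0%, the new therapy 133/236 = 56.4% → the new therapy
Neither sweeps: Regimen Y wins 1 of 3 groups, the new therapy wins 2. The new therapy wins overall but not every group — no Simpson reversal.

No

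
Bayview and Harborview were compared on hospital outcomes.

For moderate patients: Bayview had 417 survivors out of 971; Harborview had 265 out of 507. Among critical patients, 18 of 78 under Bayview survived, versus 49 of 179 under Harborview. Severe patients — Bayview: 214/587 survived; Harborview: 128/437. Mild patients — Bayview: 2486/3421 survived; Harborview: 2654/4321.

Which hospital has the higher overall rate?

Moderate: Bayview 417/971 = 42.9%, Harborview 265/507 = 52.3% → Harborview
Critical: Bayview 18/78 = 23.1%, Harborview 49/179 = 27.4% → Harborview
Severe: Bayview 214/587 = 36.5%, Harborview 128/437 = 29.3% → Bayview
Mild: Bayview 2486/3421 = 72.7%, Harborview 2654/4321 = 61.4% → Bayview
Overall: Bayview 3135/5057 = 62.0%, Harborview 3096/5444 = 56.9% → Bayview
(Neither sweeps every case group, but Bayview has the higher pooled rate.)

Bayview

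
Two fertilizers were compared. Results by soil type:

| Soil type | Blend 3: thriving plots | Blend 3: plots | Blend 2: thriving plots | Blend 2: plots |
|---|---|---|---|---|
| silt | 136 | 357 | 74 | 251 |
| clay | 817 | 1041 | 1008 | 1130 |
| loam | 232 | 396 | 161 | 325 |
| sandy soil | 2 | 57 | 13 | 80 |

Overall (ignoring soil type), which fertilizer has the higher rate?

Silt: Blend 3 136/357 = 38.1%, Blend 2 74/251 = 29.5% → Blend 3
Clay: Blend 3 817/1041 = 78.5%, Blend 2 1008/1130 = 89.2% → Blend 2
Loam: Blend 3 232/396 = 58.6%, Blend 2 161/325 = 49.5% → Blend 3
Sandy soil: Blend 3 2/57 = 3.5%, Blend 2 13/80 = 16.2% → Blend 2
Overall: Blend 3 1187/1851 = 64.1%, Blend 2 1256/1786 = 70.3% → Blend 2
(Neither sweeps every soil group, but Blend 2 has the higher pooled rate.)

Blend 2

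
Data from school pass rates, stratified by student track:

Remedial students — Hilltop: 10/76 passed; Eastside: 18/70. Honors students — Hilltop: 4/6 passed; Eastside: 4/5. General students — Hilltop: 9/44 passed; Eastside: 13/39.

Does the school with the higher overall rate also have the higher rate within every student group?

Yes

Remedial: Hilltop 10/76 = 13.2%, Eastside 18/70 = 25.7% → Eastside
Honors: Hilltop 4/6 = 66.7%, Eastside 4/5 = 80.0% → Eastside
General: Hilltop 9/44 = 20.5%, Eastside 13/39 = 33.3% → Eastside
Overall: Hilltop 23/126 = 18.3%, Eastside 35/114 = 30.7% → Eastside
Eastside wins overall and in every student group — no reversal.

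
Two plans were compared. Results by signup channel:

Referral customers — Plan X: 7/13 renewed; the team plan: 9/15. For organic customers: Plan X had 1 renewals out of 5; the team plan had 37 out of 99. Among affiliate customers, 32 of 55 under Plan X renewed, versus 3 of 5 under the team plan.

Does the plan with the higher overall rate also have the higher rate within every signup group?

No

Referral: Plan X 7/13 = 53.8%, the team plan 9/15 = 60.0% → the team plan
Organic: Plan X 1/5 = 20.0%, the team plan 37/99 = 37.4% → the team plan
Affiliate: Plan X 32/55 = 58.2%, the team plan 3/5 = 60.0% → the team plan
Overall: Plan X 40/73 = 54.8%, the team plan 49/119 = 41.2% → Plan X
The team plan wins each signup group but Plan X wins overall — the comparison reverses. The team plan's customers skew toward organic, which has a lower base rate.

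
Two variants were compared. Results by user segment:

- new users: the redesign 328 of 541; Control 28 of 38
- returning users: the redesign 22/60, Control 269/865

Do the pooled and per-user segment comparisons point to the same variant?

New users: the redesign 328/541 = 60.6%, Control 28/38 = 73.7% → Control
Returning users: the redesign 22/60 = 36.7%, Control 269/865 = 31.1% → the redesign
Overall: the redesign 350/601 = 58.2%, Control 297/903 = 32.9% → the redesign
Neither sweeps: the redesign wins 1 of 2 groups, Control wins 1. The redesign wins overall but not every group — no Simpson reversal.

No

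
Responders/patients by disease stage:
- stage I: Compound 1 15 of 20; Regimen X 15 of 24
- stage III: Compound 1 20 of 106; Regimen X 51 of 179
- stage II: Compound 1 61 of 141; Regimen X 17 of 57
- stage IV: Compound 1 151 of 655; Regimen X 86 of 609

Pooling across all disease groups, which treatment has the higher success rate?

Compound 1

Stage I: Compound 1 15/20 = 75.0%, Regimen X 15/24 = 62.5% → Compound 1
Stage III: Compound 1 20/106 = 18.9%, Regimen X 51/179 = 28.5% → Regimen X
Stage II: Compound 1 61/141 = 43.3%, Regimen X 17/57 = 29.8% → Compound 1
Stage IV: Compound 1 151/655 = 23.1%, Regimen X 86/609 = 14.1% → Compound 1
Overall: Compound 1 247/922 = 26.8%, Regimen X 169/869 = 19.4% → Compound 1
(Neither sweeps every disease group, but Compound 1 has the higher pooled rate.)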